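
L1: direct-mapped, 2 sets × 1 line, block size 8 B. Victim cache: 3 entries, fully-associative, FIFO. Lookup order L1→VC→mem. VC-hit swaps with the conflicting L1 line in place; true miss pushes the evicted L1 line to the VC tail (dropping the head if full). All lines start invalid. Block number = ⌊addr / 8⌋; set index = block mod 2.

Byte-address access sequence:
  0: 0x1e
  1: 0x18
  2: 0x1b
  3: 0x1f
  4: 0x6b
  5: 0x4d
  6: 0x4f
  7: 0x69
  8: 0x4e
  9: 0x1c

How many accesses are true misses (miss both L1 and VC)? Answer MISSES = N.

MISSES = 3

  [0] addr=0x1e blk=3 s=1: MISS | VC []
  [1] addr=0x18 blk=3 s=1: L1-HIT | VC []
  [2] addr=0x1b blk=3 s=1: L1-HIT | VC []
  [3] addr=0x1f blk=3 s=1: L1-HIT | VC []
  [4] addr=0x6b blk=13 s=1: MISS | VC [3]
  [5] addr=0x4d blk=9 s=1: MISS | VC [3, 13]
  [6] addr=0x4f blk=9 s=1: L1-HIT | VC [3, 13]
  [7] addr=0x69 blk=13 s=1: VC-HIT | VC [3, 9]
  [8] addr=0x4e blk=9 s=1: VC-HIT | VC [3, 13]
  [9] addr=0x1c blk=3 s=1: VC-HIT | VC [9, 13]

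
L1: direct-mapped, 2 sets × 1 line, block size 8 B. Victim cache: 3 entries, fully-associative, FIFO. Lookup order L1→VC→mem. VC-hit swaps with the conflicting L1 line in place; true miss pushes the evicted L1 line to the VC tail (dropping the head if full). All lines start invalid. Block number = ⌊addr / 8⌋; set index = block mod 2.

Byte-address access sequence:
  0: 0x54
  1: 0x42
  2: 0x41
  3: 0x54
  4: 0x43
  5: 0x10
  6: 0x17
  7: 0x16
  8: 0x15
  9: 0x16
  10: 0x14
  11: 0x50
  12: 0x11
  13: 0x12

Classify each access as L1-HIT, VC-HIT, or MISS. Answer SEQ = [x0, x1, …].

  [0] addr=0x54 blk=10 s=0: MISS | VC []
  [1] addr=0x42 blk=8 s=0: MISS | VC [10]
  [2] addr=0x41 blk=8 s=0: L1-HIT | VC [10]
  [3] addr=0x54 blk=10 s=0: VC-HIT | VC [8]
  [4] addr=0x43 blk=8 s=0: VC-HIT | VC [10]
  [5] addr=0x10 blk=2 s=0: MISS | VC [10, 8]
  [6] addr=0x17 blk=2 s=0: L1-HIT | VC [10, 8]
  [7] addr=0x16 blk=2 s=0: L1-HIT | VC [10, 8]
  [8] addr=0x15 blk=2 s=0: L1-HIT | VC [10, 8]
  [9] addr=0x16 blk=2 s=0: L1-HIT | VC [10, 8]
  [10] addr=0x14 blk=2 s=0: L1-HIT | VC [10, 8]
  [11] addr=0x50 blk=10 s=0: VC-HIT | VC [2, 8]
  [12] addr=0x11 blk=2 s=0: VC-HIT | VC [10, 8]
  [13] addr=0x12 blk=2 s=0: L1-HIT | VC [10, 8]

SEQ = [MISS, MISS, L1-HIT, VC-HIT, VC-HIT, MISS, L1-HIT, L1-HIT, L1-HIT, L1-HIT, L1-HIT, VC-HIT, VC-HIT, L1-HIT]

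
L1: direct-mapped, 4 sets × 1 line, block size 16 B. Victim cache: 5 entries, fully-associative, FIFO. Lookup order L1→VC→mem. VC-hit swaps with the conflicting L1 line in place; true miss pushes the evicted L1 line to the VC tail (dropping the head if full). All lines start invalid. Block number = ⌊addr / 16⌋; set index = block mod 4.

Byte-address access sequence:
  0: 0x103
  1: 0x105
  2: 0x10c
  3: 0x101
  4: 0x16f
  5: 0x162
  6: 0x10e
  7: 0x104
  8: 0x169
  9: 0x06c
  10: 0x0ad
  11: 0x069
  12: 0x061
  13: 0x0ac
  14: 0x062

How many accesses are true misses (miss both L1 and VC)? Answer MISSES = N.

0: 0x103 (blk 16, set 0) → MISS  vc=[]
1: 0x105 (blk 16, set 0) → L1-HIT  vc=[]
2: 0x10c (blk 16, set 0) → L1-HIT  vc=[]
3: 0x101 (blk 16, set 0) → L1-HIT  vc=[]
4: 0x16f (blk 22, set 2) → MISS  vc=[]
5: 0x162 (blk 22, set 2) → L1-HIT  vc=[]
6: 0x10e (blk 16, set 0) → L1-HIT  vc=[]
7: 0x104 (blk 16, set 0) → L1-HIT  vc=[]
8: 0x169 (blk 22, set 2) → L1-HIT  vc=[]
9: 0x6c (blk 6, set 2) → MISS  vc=[22]
10: 0xad (blk 10, set 2) → MISS  vc=[22, 6]
11: 0x69 (blk 6, set 2) → VC-HIT  vc=[22, 10]
12: 0x61 (blk 6, set 2) → L1-HIT  vc=[22, 10]
13: 0xac (blk 10, set 2) → VC-HIT  vc=[22, 6]
14: 0x62 (blk 6, set 2) → VC-HIT  vc=[22, 10]

MISSES = 4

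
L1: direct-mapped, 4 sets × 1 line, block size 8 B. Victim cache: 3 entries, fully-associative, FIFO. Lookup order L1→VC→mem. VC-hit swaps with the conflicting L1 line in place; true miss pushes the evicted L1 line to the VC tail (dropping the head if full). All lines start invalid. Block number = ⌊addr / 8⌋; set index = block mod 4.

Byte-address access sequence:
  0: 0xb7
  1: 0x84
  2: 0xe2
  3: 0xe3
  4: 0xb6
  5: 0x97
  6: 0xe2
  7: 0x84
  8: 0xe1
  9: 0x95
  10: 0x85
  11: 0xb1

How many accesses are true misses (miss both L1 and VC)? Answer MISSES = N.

0: 0xb7 (blk 22, set 2) → MISS  vc=[]
1: 0x84 (blk 16, set 0) → MISS  vc=[]
2: 0xe2 (blk 28, set 0) → MISS  vc=[16]
3: 0xe3 (blk 28, set 0) → L1-HIT  vc=[16]
4: 0xb6 (blk 22, set 2) → L1-HIT  vc=[16]
5: 0x97 (blk 18, set 2) → MISS  vc=[16, 22]
6: 0xe2 (blk 28, set 0) → L1-HIT  vc=[16, 22]
7: 0x84 (blk 16, set 0) → VC-HIT  vc=[28, 22]
8: 0xe1 (blk 28, set 0) → VC-HIT  vc=[16, 22]
9: 0x95 (blk 18, set 2) → L1-HIT  vc=[16, 22]
10: 0x85 (blk 16, set 0) → VC-HIT  vc=[28, 22]
11: 0xb1 (blk 22, set 2) → VC-HIT  vc=[28, 18]

MISSES = 4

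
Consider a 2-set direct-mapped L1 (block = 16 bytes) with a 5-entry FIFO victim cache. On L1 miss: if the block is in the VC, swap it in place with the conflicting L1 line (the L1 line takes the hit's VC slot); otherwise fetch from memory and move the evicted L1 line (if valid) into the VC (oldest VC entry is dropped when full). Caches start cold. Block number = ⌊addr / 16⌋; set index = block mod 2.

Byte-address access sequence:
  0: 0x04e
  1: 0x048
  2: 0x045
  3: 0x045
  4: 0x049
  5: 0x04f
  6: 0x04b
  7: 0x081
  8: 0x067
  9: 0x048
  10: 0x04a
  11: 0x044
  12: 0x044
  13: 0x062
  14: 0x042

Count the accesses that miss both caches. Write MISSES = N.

MISSES = 3

0: 0x4e (blk 4, set 0) → MISS  vc=[]
1: 0x48 (blk 4, set 0) → L1-HIT  vc=[]
2: 0x45 (blk 4, set 0) → L1-HIT  vc=[]
3: 0x45 (blk 4, set 0) → L1-HIT  vc=[]
4: 0x49 (blk 4, set 0) → L1-HIT  vc=[]
5: 0x4f (blk 4, set 0) → L1-HIT  vc=[]
6: 0x4b (blk 4, set 0) → L1-HIT  vc=[]
7: 0x81 (blk 8, set 0) → MISS  vc=[4]
8: 0x67 (blk 6, set 0) → MISS  vc=[4, 8]
9: 0x48 (blk 4, set 0) → VC-HIT  vc=[6, 8]
10: 0x4a (blk 4, set 0) → L1-HIT  vc=[6, 8]
11: 0x44 (blk 4, set 0) → L1-HIT  vc=[6, 8]
12: 0x44 (blk 4, set 0) → L1-HIT  vc=[6, 8]
13: 0x62 (blk 6, set 0) → VC-HIT  vc=[4, 8]
14: 0x42 (blk 4, set 0) → VC-HIT  vc=[6, 8]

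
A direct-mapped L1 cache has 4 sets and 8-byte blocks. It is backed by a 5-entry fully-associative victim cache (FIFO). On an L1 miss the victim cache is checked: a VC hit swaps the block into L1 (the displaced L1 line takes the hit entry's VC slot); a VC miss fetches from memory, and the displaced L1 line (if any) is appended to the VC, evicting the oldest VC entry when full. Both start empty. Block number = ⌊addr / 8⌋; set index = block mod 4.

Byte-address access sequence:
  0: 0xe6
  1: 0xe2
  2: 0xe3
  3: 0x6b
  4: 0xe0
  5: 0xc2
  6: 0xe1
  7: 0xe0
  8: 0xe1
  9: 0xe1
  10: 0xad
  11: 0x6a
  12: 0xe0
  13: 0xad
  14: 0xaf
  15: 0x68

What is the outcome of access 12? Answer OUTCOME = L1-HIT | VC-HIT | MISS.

  [0] addr=0xe6 blk=28 s=0: MISS | VC []
  [1] addr=0xe2 blk=28 s=0: L1-HIT | VC []
  [2] addr=0xe3 blk=28 s=0: L1-HIT | VC []
  [3] addr=0x6b blk=13 s=1: MISS | VC []
  [4] addr=0xe0 blk=28 s=0: L1-HIT | VC []
  [5] addr=0xc2 blk=24 s=0: MISS | VC [28]
  [6] addr=0xe1 blk=28 s=0: VC-HIT | VC [24]
  [7] addr=0xe0 blk=28 s=0: L1-HIT | VC [24]
  [8] addr=0xe1 blk=28 s=0: L1-HIT | VC [24]
  [9] addr=0xe1 blk=28 s=0: L1-HIT | VC [24]
  [10] addr=0xad blk=21 s=1: MISS | VC [24, 13]
  [11] addr=0x6a blk=13 s=1: VC-HIT | VC [24, 21]
  [12] addr=0xe0 blk=28 s=0: L1-HIT | VC [24, 21]
  [13] addr=0xad blk=21 s=1: VC-HIT | VC [24, 13]
  [14] addr=0xaf blk=21 s=1: L1-HIT | VC [24, 13]
  [15] addr=0x68 blk=13 s=1: VC-HIT | VC [24, 21]

OUTCOME = L1-HIT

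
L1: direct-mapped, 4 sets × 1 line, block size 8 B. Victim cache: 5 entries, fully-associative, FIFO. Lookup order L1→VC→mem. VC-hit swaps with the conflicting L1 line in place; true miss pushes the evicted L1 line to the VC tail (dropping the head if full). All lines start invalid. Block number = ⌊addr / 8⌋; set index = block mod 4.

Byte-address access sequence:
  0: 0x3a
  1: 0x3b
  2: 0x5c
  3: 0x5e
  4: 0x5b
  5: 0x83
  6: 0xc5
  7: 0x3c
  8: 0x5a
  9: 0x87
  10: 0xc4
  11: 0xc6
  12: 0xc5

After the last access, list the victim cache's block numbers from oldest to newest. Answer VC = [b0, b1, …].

  [0] addr=0x3a blk=7 s=3: MISS | VC []
  [1] addr=0x3b blk=7 s=3: L1-HIT | VC []
  [2] addr=0x5c blk=11 s=3: MISS | VC [7]
  [3] addr=0x5e blk=11 s=3: L1-HIT | VC [7]
  [4] addr=0x5b blk=11 s=3: L1-HIT | VC [7]
  [5] addr=0x83 blk=16 s=0: MISS | VC [7]
  [6] addr=0xc5 blk=24 s=0: MISS | VC [7, 16]
  [7] addr=0x3c blk=7 s=3: VC-HIT | VC [11, 16]
  [8] addr=0x5a blk=11 s=3: VC-HIT | VC [7, 16]
  [9] addr=0x87 blk=16 s=0: VC-HIT | VC [7, 24]
  [10] addr=0xc4 blk=24 s=0: VC-HIT | VC [7, 16]
  [11] addr=0xc6 blk=24 s=0: L1-HIT | VC [7, 16]
  [12] addr=0xc5 blk=24 s=0: L1-HIT | VC [7, 16]

VC = [7, 16]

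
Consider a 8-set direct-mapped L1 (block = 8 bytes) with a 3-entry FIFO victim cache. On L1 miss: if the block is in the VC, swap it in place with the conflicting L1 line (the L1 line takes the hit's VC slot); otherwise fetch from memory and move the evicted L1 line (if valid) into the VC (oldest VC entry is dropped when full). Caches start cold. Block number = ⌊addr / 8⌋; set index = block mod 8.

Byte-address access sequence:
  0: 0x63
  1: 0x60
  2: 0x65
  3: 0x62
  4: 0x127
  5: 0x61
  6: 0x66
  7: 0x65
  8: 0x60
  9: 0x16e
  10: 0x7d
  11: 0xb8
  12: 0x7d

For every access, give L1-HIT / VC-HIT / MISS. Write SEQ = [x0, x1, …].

  [0] addr=0x63 blk=12 s=4: MISS | VC []
  [1] addr=0x60 blk=12 s=4: L1-HIT | VC []
  [2] addr=0x65 blk=12 s=4: L1-HIT | VC []
  [3] addr=0x62 blk=12 s=4: L1-HIT | VC []
  [4] addr=0x127 blk=36 s=4: MISS | VC [12]
  [5] addr=0x61 blk=12 s=4: VC-HIT | VC [36]
  [6] addr=0x66 blk=12 s=4: L1-HIT | VC [36]
  [7] addr=0x65 blk=12 s=4: L1-HIT | VC [36]
  [8] addr=0x60 blk=12 s=4: L1-HIT | VC [36]
  [9] addr=0x16e blk=45 s=5: MISS | VC [36]
  [10] addr=0x7d blk=15 s=7: MISS | VC [36]
  [11] addr=0xb8 blk=23 s=7: MISS | VC [36, 15]
  [12] addr=0x7d blk=15 s=7: VC-HIT | VC [36, 23]

SEQ = [MISS, L1-HIT, L1-HIT, L1-HIT, MISS, VC-HIT, L1-HIT, L1-HIT, L1-HIT, MISS, MISS, MISS, VC-HIT]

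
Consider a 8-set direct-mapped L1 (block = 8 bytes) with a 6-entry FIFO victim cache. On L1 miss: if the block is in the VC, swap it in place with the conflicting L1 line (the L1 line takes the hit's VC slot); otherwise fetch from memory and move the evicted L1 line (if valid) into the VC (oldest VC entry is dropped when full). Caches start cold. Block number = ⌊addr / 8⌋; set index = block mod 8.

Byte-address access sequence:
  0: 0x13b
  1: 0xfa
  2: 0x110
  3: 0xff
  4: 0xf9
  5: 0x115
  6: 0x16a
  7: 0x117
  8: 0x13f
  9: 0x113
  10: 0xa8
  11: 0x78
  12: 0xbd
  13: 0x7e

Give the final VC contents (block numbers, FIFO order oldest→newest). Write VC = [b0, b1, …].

  [0] addr=0x13b blk=39 s=7: MISS | VC []
  [1] addr=0xfa blk=31 s=7: MISS | VC [39]
  [2] addr=0x110 blk=34 s=2: MISS | VC [39]
  [3] addr=0xff blk=31 s=7: L1-HIT | VC [39]
  [4] addr=0xf9 blk=31 s=7: L1-HIT | VC [39]
  [5] addr=0x115 blk=34 s=2: L1-HIT | VC [39]
  [6] addr=0x16a blk=45 s=5: MISS | VC [39]
  [7] addr=0x117 blk=34 s=2: L1-HIT | VC [39]
  [8] addr=0x13f blk=39 s=7: VC-HIT | VC [31]
  [9] addr=0x113 blk=34 s=2: L1-HIT | VC [31]
  [10] addr=0xa8 blk=21 s=5: MISS | VC [31, 45]
  [11] addr=0x78 blk=15 s=7: MISS | VC [31, 45, 39]
  [12] addr=0xbd blk=23 s=7: MISS | VC [31, 45, 39, 15]
  [13] addr=0x7e blk=15 s=7: VC-HIT | VC [31, 45, 39, 23]

VC = [31, 45, 39, 23]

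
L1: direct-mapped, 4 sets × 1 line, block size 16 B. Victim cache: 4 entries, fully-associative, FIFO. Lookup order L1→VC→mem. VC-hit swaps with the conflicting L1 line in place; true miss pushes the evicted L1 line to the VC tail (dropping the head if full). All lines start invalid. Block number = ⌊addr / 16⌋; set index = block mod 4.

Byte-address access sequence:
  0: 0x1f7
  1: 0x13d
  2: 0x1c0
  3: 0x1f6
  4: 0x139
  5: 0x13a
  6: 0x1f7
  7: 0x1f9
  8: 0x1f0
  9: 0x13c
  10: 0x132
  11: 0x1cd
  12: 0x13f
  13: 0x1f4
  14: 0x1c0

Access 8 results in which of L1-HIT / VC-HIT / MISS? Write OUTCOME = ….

OUTCOME = L1-HIT

0: 0x1f7 (blk 31, set 3) → MISS  vc=[]
1: 0x13d (blk 19, set 3) → MISS  vc=[31]
2: 0x1c0 (blk 28, set 0) → MISS  vc=[31]
3: 0x1f6 (blk 31, set 3) → VC-HIT  vc=[19]
4: 0x139 (blk 19, set 3) → VC-HIT  vc=[31]
5: 0x13a (blk 19, set 3) → L1-HIT  vc=[31]
6: 0x1f7 (blk 31, set 3) → VC-HIT  vc=[19]
7: 0x1f9 (blk 31, set 3) → L1-HIT  vc=[19]
8: 0x1f0 (blk 31, set 3) → L1-HIT  vc=[19]
9: 0x13c (blk 19, set 3) → VC-HIT  vc=[31]
10: 0x132 (blk 19, set 3) → L1-HIT  vc=[31]
11: 0x1cd (blk 28, set 0) → L1-HIT  vc=[31]
12: 0x13f (blk 19, set 3) → L1-HIT  vc=[31]
13: 0x1f4 (blk 31, set 3) → VC-HIT  vc=[19]
14: 0x1c0 (blk 28, set 0) → L1-HIT  vc=[19]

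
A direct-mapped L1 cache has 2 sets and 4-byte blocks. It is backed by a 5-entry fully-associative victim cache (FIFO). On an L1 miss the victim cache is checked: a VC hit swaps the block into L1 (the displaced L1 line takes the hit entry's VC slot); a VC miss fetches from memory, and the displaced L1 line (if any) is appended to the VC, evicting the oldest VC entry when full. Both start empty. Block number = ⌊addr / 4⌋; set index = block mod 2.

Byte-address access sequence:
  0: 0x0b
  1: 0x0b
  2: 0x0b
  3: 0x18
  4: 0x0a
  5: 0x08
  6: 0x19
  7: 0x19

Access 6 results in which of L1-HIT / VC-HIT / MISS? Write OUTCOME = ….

OUTCOME = VC-HIT

#0 0xb→b2/s0 MISS; vc=[]
#1 0xb→b2/s0 L1-HIT; vc=[]
#2 0xb→b2/s0 L1-HIT; vc=[]
#3 0x18→b6/s0 MISS; vc=[2]
#4 0xa→b2/s0 VC-HIT; vc=[6]
#5 0x8→b2/s0 L1-HIT; vc=[6]
#6 0x19→b6/s0 VC-HIT; vc=[2]
#7 0x19→b6/s0 L1-HIT; vc=[2]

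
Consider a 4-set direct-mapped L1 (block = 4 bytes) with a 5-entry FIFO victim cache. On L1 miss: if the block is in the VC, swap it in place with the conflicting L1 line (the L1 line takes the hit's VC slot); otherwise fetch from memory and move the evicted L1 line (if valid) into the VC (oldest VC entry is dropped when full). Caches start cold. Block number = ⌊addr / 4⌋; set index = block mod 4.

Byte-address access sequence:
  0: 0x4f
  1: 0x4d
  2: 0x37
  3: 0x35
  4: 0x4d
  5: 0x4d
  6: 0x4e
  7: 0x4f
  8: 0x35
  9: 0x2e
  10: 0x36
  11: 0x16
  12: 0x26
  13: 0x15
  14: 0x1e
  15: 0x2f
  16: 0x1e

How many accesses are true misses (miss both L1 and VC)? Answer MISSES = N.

MISSES = 6

0: 0x4f (blk 19, set 3) → MISS  vc=[]
1: 0x4d (blk 19, set 3) → L1-HIT  vc=[]
2: 0x37 (blk 13, set 1) → MISS  vc=[]
3: 0x35 (blk 13, set 1) → L1-HIT  vc=[]
4: 0x4d (blk 19, set 3) → L1-HIT  vc=[]
5: 0x4d (blk 19, set 3) → L1-HIT  vc=[]
6: 0x4e (blk 19, set 3) → L1-HIT  vc=[]
7: 0x4f (blk 19, set 3) → L1-HIT  vc=[]
8: 0x35 (blk 13, set 1) → L1-HIT  vc=[]
9: 0x2e (blk 11, set 3) → MISS  vc=[19]
10: 0x36 (blk 13, set 1) → L1-HIT  vc=[19]
11: 0x16 (blk 5, set 1) → MISS  vc=[19, 13]
12: 0x26 (blk 9, set 1) → MISS  vc=[19, 13, 5]
13: 0x15 (blk 5, set 1) → VC-HIT  vc=[19, 13, 9]
14: 0x1e (blk 7, set 3) → MISS  vc=[19, 13, 9, 11]
15: 0x2f (blk 11, set 3) → VC-HIT  vc=[19, 13, 9, 7]
16: 0x1e (blk 7, set 3) → VC-HIT  vc=[19, 13, 9, 11]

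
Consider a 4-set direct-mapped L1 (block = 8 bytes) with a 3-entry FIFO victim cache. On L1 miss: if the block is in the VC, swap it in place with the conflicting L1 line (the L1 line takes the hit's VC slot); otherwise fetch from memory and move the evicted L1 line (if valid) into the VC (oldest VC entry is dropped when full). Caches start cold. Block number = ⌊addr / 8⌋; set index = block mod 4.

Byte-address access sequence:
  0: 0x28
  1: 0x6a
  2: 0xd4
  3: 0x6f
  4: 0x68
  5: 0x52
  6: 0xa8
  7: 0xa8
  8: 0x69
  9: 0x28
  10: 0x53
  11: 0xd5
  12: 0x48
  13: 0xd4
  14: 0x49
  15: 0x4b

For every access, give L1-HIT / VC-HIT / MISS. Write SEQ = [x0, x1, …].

SEQ = [MISS, MISS, MISS, L1-HIT, L1-HIT, MISS, MISS, L1-HIT, VC-HIT, VC-HIT, L1-HIT, VC-HIT, MISS, L1-HIT, L1-HIT, L1-HIT]

0: 0x28 (blk 5, set 1) → MISS  vc=[]
1: 0x6a (blk 13, set 1) → MISS  vc=[5]
2: 0xd4 (blk 26, set 2) → MISS  vc=[5]
3: 0x6f (blk 13, set 1) → L1-HIT  vc=[5]
4: 0x68 (blk 13, set 1) → L1-HIT  vc=[5]
5: 0x52 (blk 10, set 2) → MISS  vc=[5, 26]
6: 0xa8 (blk 21, set 1) → MISS  vc=[5, 26, 13]
7: 0xa8 (blk 21, set 1) → L1-HIT  vc=[5, 26, 13]
8: 0x69 (blk 13, set 1) → VC-HIT  vc=[5, 26, 21]
9: 0x28 (blk 5, set 1) → VC-HIT  vc=[13, 26, 21]
10: 0x53 (blk 10, set 2) → L1-HIT  vc=[13, 26, 21]
11: 0xd5 (blk 26, set 2) → VC-HIT  vc=[13, 10, 21]
12: 0x48 (blk 9, set 1) → MISS  vc=[10, 21, 5]
13: 0xd4 (blk 26, set 2) → L1-HIT  vc=[10, 21, 5]
14: 0x49 (blk 9, set 1) → L1-HIT  vc=[10, 21, 5]
15: 0x4b (blk 9, set 1) → L1-HIT  vc=[10, 21, 5]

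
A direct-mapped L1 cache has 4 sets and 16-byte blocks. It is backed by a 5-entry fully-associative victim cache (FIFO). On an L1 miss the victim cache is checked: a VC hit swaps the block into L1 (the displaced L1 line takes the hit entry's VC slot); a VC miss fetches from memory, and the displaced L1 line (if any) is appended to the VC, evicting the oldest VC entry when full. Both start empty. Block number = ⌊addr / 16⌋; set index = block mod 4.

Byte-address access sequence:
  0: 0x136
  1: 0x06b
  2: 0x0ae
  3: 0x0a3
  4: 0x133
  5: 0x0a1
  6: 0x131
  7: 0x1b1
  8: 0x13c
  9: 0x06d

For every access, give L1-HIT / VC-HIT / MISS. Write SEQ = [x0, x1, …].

  [0] addr=0x136 blk=19 s=3: MISS | VC []
  [1] addr=0x6b blk=6 s=2: MISS | VC []
  [2] addr=0xae blk=10 s=2: MISS | VC [6]
  [3] addr=0xa3 blk=10 s=2: L1-HIT | VC [6]
  [4] addr=0x133 blk=19 s=3: L1-HIT | VC [6]
  [5] addr=0xa1 blk=10 s=2: L1-HIT | VC [6]
  [6] addr=0x131 blk=19 s=3: L1-HIT | VC [6]
  [7] addr=0x1b1 blk=27 s=3: MISS | VC [6, 19]
  [8] addr=0x13c blk=19 s=3: VC-HIT | VC [6, 27]
  [9] addr=0x6d blk=6 s=2: VC-HIT | VC [10, 27]

SEQ = [MISS, MISS, MISS, L1-HIT, L1-HIT, L1-HIT, L1-HIT, MISS, VC-HIT, VC-HIT]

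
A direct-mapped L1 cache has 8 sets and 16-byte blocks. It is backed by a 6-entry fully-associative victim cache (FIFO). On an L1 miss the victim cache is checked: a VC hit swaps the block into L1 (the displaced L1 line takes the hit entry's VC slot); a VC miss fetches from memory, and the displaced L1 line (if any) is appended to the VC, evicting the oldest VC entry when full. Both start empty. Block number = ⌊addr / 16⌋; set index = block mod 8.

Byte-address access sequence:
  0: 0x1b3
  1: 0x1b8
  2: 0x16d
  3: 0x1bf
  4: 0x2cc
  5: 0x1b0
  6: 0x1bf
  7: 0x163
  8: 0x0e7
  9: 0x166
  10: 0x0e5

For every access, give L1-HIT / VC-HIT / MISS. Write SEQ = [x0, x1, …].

0: 0x1b3 (blk 27, set 3) → MISS  vc=[]
1: 0x1b8 (blk 27, set 3) → L1-HIT  vc=[]
2: 0x16d (blk 22, set 6) → MISS  vc=[]
3: 0x1bf (blk 27, set 3) → L1-HIT  vc=[]
4: 0x2cc (blk 44, set 4) → MISS  vc=[]
5: 0x1b0 (blk 27, set 3) → L1-HIT  vc=[]
6: 0x1bf (blk 27, set 3) → L1-HIT  vc=[]
7: 0x163 (blk 22, set 6) → L1-HIT  vc=[]
8: 0xe7 (blk 14, set 6) → MISS  vc=[22]
9: 0x166 (blk 22, set 6) → VC-HIT  vc=[14]
10: 0xe5 (blk 14, set 6) → VC-HIT  vc=[22]

SEQ = [MISS, L1-HIT, MISS, L1-HIT, MISS, L1-HIT, L1-HIT, L1-HIT, MISS, VC-HIT, VC-HIT]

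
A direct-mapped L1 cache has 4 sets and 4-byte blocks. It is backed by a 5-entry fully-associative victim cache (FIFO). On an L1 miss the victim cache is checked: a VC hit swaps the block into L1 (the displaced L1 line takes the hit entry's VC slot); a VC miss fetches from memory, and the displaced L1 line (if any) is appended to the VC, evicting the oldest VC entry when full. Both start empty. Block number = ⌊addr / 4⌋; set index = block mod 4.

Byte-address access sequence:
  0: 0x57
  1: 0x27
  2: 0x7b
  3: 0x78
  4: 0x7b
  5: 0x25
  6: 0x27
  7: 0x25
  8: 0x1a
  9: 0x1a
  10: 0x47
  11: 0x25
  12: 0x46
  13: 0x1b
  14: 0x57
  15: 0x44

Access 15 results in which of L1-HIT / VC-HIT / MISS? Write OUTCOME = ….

  [0] addr=0x57 blk=21 s=1: MISS | VC []
  [1] addr=0x27 blk=9 s=1: MISS | VC [21]
  [2] addr=0x7b blk=30 s=2: MISS | VC [21]
  [3] addr=0x78 blk=30 s=2: L1-HIT | VC [21]
  [4] addr=0x7b blk=30 s=2: L1-HIT | VC [21]
  [5] addr=0x25 blk=9 s=1: L1-HIT | VC [21]
  [6] addr=0x27 blk=9 s=1: L1-HIT | VC [21]
  [7] addr=0x25 blk=9 s=1: L1-HIT | VC [21]
  [8] addr=0x1a blk=6 s=2: MISS | VC [21, 30]
  [9] addr=0x1a blk=6 s=2: L1-HIT | VC [21, 30]
  [10] addr=0x47 blk=17 s=1: MISS | VC [21, 30, 9]
  [11] addr=0x25 blk=9 s=1: VC-HIT | VC [21, 30, 17]
  [12] addr=0x46 blk=17 s=1: VC-HIT | VC [21, 30, 9]
  [13] addr=0x1b blk=6 s=2: L1-HIT | VC [21, 30, 9]
  [14] addr=0x57 blk=21 s=1: VC-HIT | VC [17, 30, 9]
  [15] addr=0x44 blk=17 s=1: VC-HIT | VC [21, 30, 9]

OUTCOME = VC-HIT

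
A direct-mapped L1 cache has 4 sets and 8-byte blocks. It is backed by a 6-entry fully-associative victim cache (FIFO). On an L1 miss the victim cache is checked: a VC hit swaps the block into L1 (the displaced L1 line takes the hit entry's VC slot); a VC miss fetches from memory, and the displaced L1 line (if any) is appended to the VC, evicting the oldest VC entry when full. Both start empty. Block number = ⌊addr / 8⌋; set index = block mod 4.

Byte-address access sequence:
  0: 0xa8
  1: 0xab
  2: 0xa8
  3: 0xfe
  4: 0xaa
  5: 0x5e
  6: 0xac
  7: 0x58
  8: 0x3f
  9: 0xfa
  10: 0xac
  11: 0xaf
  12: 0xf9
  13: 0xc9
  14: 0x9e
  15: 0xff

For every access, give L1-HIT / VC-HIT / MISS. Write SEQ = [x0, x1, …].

#0 0xa8→b21/s1 MISS; vc=[]
#1 0xab→b21/s1 L1-HIT; vc=[]
#2 0xa8→b21/s1 L1-HIT; vc=[]
#3 0xfe→b31/s3 MISS; vc=[]
#4 0xaa→b21/s1 L1-HIT; vc=[]
#5 0x5e→b11/s3 MISS; vc=[31]
#6 0xac→b21/s1 L1-HIT; vc=[31]
#7 0x58→b11/s3 L1-HIT; vc=[31]
#8 0x3f→b7/s3 MISS; vc=[31,11]
#9 0xfa→b31/s3 VC-HIT; vc=[7,11]
#10 0xac→b21/s1 L1-HIT; vc=[7,11]
#11 0xaf→b21/s1 L1-HIT; vc=[7,11]
#12 0xf9→b31/s3 L1-HIT; vc=[7,11]
#13 0xc9→b25/s1 MISS; vc=[7,11,21]
#14 0x9e→b19/s3 MISS; vc=[7,11,21,31]
#15 0xff→b31/s3 VC-HIT; vc=[7,11,21,19]

SEQ = [MISS, L1-HIT, L1-HIT, MISS, L1-HIT, MISS, L1-HIT, L1-HIT, MISS, VC-HIT, L1-HIT, L1-HIT, L1-HIT, MISS, MISS, VC-HIT]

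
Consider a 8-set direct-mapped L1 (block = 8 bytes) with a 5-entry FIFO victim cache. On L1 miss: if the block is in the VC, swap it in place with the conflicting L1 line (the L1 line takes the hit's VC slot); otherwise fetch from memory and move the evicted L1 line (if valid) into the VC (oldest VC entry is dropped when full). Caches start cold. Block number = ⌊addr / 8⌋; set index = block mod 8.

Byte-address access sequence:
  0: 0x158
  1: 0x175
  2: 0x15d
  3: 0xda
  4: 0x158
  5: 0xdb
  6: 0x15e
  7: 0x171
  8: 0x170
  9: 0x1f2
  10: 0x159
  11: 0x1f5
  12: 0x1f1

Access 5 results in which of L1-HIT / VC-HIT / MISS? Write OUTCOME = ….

OUTCOME = VC-HIT

#0 0x158→b43/s3 MISS; vc=[]
#1 0x175→b46/s6 MISS; vc=[]
#2 0x15d→b43/s3 L1-HIT; vc=[]
#3 0xda→b27/s3 MISS; vc=[43]
#4 0x158→b43/s3 VC-HIT; vc=[27]
#5 0xdb→b27/s3 VC-HIT; vc=[43]
#6 0x15e→b43/s3 VC-HIT; vc=[27]
#7 0x171→b46/s6 L1-HIT; vc=[27]
#8 0x170→b46/s6 L1-HIT; vc=[27]
#9 0x1f2→b62/s6 MISS; vc=[27,46]
#10 0x159→b43/s3 L1-HIT; vc=[27,46]
#11 0x1f5→b62/s6 L1-HIT; vc=[27,46]
#12 0x1f1→b62/s6 L1-HIT; vc=[27,46]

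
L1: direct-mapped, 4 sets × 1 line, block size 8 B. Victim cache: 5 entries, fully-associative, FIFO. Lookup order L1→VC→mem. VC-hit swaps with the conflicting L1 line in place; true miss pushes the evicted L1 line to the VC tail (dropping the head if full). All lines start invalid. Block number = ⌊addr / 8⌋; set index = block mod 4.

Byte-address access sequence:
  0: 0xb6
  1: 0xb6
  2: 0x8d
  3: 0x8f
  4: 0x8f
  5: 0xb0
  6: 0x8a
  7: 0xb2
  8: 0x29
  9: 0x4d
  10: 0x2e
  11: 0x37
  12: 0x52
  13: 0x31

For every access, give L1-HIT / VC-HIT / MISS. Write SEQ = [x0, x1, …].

#0 0xb6→b22/s2 MISS; vc=[]
#1 0xb6→b22/s2 L1-HIT; vc=[]
#2 0x8d→b17/s1 MISS; vc=[]
#3 0x8f→b17/s1 L1-HIT; vc=[]
#4 0x8f→b17/s1 L1-HIT; vc=[]
#5 0xb0→b22/s2 L1-HIT; vc=[]
#6 0x8a→b17/s1 L1-HIT; vc=[]
#7 0xb2→b22/s2 L1-HIT; vc=[]
#8 0x29→b5/s1 MISS; vc=[17]
#9 0x4d→b9/s1 MISS; vc=[17,5]
#10 0x2e→b5/s1 VC-HIT; vc=[17,9]
#11 0x37→b6/s2 MISS; vc=[17,9,22]
#12 0x52→b10/s2 MISS; vc=[17,9,22,6]
#13 0x31→b6/s2 VC-HIT; vc=[17,9,22,10]

SEQ = [MISS, L1-HIT, MISS, L1-HIT, L1-HIT, L1-HIT, L1-HIT, L1-HIT, MISS, MISS, VC-HIT, MISS, MISS, VC-HIT]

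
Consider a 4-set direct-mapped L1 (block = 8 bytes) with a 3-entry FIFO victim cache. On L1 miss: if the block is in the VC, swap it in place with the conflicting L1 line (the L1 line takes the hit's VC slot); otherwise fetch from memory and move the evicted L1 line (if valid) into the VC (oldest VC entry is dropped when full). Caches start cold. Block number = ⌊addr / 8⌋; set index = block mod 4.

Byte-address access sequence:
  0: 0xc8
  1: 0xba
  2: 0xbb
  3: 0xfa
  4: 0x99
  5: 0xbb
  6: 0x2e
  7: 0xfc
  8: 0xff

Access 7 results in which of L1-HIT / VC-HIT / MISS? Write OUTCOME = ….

OUTCOME = VC-HIT

  [0] addr=0xc8 blk=25 s=1: MISS | VC []
  [1] addr=0xba blk=23 s=3: MISS | VC []
  [2] addr=0xbb blk=23 s=3: L1-HIT | VC []
  [3] addr=0xfa blk=31 s=3: MISS | VC [23]
  [4] addr=0x99 blk=19 s=3: MISS | VC [23, 31]
  [5] addr=0xbb blk=23 s=3: VC-HIT | VC [19, 31]
  [6] addr=0x2e blk=5 s=1: MISS | VC [19, 31, 25]
  [7] addr=0xfc blk=31 s=3: VC-HIT | VC [19, 23, 25]
  [8] addr=0xff blk=31 s=3: L1-HIT | VC [19, 23, 25]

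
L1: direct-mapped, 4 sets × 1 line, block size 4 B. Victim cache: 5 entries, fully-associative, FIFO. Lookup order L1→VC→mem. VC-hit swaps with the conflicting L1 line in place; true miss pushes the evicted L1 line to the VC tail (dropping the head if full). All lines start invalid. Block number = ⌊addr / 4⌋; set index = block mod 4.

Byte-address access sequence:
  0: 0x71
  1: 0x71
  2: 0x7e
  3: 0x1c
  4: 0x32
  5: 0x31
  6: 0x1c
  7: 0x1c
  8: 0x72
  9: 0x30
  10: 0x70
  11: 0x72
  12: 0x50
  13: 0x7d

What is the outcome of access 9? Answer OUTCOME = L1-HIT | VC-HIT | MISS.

OUTCOME = VC-HIT

  [0] addr=0x71 blk=28 s=0: MISS | VC []
  [1] addr=0x71 blk=28 s=0: L1-HIT | VC []
  [2] addr=0x7e blk=31 s=3: MISS | VC []
  [3] addr=0x1c blk=7 s=3: MISS | VC [31]
  [4] addr=0x32 blk=12 s=0: MISS | VC [31, 28]
  [5] addr=0x31 blk=12 s=0: L1-HIT | VC [31, 28]
  [6] addr=0x1c blk=7 s=3: L1-HIT | VC [31, 28]
  [7] addr=0x1c blk=7 s=3: L1-HIT | VC [31, 28]
  [8] addr=0x72 blk=28 s=0: VC-HIT | VC [31, 12]
  [9] addr=0x30 blk=12 s=0: VC-HIT | VC [31, 28]
  [10] addr=0x70 blk=28 s=0: VC-HIT | VC [31, 12]
  [11] addr=0x72 blk=28 s=0: L1-HIT | VC [31, 12]
  [12] addr=0x50 blk=20 s=0: MISS | VC [31, 12, 28]
  [13] addr=0x7d blk=31 s=3: VC-HIT | VC [7, 12, 28]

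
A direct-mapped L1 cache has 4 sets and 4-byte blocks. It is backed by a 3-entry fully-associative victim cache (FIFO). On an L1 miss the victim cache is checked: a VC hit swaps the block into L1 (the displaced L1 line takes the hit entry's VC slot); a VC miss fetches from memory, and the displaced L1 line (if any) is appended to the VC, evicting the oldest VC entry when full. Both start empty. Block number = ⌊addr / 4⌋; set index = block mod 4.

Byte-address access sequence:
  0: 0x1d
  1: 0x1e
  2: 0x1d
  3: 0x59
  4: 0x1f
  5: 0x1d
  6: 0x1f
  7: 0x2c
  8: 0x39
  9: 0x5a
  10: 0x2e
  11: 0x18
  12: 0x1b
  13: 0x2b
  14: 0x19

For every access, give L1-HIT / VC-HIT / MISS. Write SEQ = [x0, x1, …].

0: 0x1d (blk 7, set 3) → MISS  vc=[]
1: 0x1e (blk 7, set 3) → L1-HIT  vc=[]
2: 0x1d (blk 7, set 3) → L1-HIT  vc=[]
3: 0x59 (blk 22, set 2) → MISS  vc=[]
4: 0x1f (blk 7, set 3) → L1-HIT  vc=[]
5: 0x1d (blk 7, set 3) → L1-HIT  vc=[]
6: 0x1f (blk 7, set 3) → L1-HIT  vc=[]
7: 0x2c (blk 11, set 3) → MISS  vc=[7]
8: 0x39 (blk 14, set 2) → MISS  vc=[7, 22]
9: 0x5a (blk 22, set 2) → VC-HIT  vc=[7, 14]
10: 0x2e (blk 11, set 3) → L1-HIT  vc=[7, 14]
11: 0x18 (blk 6, set 2) → MISS  vc=[7, 14, 22]
12: 0x1b (blk 6, set 2) → L1-HIT  vc=[7, 14, 22]
13: 0x2b (blk 10, set 2) → MISS  vc=[14, 22, 6]
14: 0x19 (blk 6, set 2) → VC-HIT  vc=[14, 22, 10]

SEQ = [MISS, L1-HIT, L1-HIT, MISS, L1-HIT, L1-HIT, L1-HIT, MISS, MISS, VC-HIT, L1-HIT, MISS, L1-HIT, MISS, VC-HIT]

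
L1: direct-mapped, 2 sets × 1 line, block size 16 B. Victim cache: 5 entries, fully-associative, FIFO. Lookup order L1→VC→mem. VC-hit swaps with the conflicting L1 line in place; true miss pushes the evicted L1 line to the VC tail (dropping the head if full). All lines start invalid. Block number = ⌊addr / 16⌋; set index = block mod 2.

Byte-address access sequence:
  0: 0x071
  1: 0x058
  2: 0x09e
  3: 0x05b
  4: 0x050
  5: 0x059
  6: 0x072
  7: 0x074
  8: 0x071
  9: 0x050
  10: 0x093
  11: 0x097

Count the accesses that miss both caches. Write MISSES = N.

#0 0x71→b7/s1 MISS; vc=[]
#1 0x58→b5/s1 MISS; vc=[7]
#2 0x9e→b9/s1 MISS; vc=[7,5]
#3 0x5b→b5/s1 VC-HIT; vc=[7,9]
#4 0x50→b5/s1 L1-HIT; vc=[7,9]
#5 0x59→b5/s1 L1-HIT; vc=[7,9]
#6 0x72→b7/s1 VC-HIT; vc=[5,9]
#7 0x74→b7/s1 L1-HIT; vc=[5,9]
#8 0x71→b7/s1 L1-HIT; vc=[5,9]
#9 0x50→b5/s1 VC-HIT; vc=[7,9]
#10 0x93→b9/s1 VC-HIT; vc=[7,5]
#11 0x97→b9/s1 L1-HIT; vc=[7,5]

MISSES = 3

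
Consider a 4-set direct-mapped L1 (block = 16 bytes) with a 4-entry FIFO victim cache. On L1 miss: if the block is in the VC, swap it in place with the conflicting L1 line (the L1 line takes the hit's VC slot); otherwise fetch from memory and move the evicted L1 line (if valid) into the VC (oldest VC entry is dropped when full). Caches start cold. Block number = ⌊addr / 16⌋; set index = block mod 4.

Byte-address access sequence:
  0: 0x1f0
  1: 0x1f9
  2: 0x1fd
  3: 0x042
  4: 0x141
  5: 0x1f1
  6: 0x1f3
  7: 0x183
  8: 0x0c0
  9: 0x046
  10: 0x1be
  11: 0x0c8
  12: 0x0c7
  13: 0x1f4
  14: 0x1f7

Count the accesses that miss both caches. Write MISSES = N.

  [0] addr=0x1f0 blk=31 s=3: MISS | VC []
  [1] addr=0x1f9 blk=31 s=3: L1-HIT | VC []
  [2] addr=0x1fd blk=31 s=3: L1-HIT | VC []
  [3] addr=0x42 blk=4 s=0: MISS | VC []
  [4] addr=0x141 blk=20 s=0: MISS | VC [4]
  [5] addr=0x1f1 blk=31 s=3: L1-HIT | VC [4]
  [6] addr=0x1f3 blk=31 s=3: L1-HIT | VC [4]
  [7] addr=0x183 blk=24 s=0: MISS | VC [4, 20]
  [8] addr=0xc0 blk=12 s=0: MISS | VC [4, 20, 24]
  [9] addr=0x46 blk=4 s=0: VC-HIT | VC [12, 20, 24]
  [10] addr=0x1be blk=27 s=3: MISS | VC [12, 20, 24, 31]
  [11] addr=0xc8 blk=12 s=0: VC-HIT | VC [4, 20, 24, 31]
  [12] addr=0xc7 blk=12 s=0: L1-HIT | VC [4, 20, 24, 31]
  [13] addr=0x1f4 blk=31 s=3: VC-HIT | VC [4, 20, 24, 27]
  [14] addr=0x1f7 blk=31 s=3: L1-HIT | VC [4, 20, 24, 27]

MISSES = 6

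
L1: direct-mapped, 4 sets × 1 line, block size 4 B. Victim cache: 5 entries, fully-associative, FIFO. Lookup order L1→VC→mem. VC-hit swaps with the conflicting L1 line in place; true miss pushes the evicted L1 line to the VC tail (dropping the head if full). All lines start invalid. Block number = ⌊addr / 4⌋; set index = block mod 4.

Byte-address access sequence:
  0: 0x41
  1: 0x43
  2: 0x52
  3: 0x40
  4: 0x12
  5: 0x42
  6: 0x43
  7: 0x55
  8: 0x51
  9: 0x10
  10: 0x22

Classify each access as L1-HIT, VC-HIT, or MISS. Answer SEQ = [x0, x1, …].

SEQ = [MISS, L1-HIT, MISS, VC-HIT, MISS, VC-HIT, L1-HIT, MISS, VC-HIT, VC-HIT, MISS]

0: 0x41 (blk 16, set 0) → MISS  vc=[]
1: 0x43 (blk 16, set 0) → L1-HIT  vc=[]
2: 0x52 (blk 20, set 0) → MISS  vc=[16]
3: 0x40 (blk 16, set 0) → VC-HIT  vc=[20]
4: 0x12 (blk 4, set 0) → MISS  vc=[20, 16]
5: 0x42 (blk 16, set 0) → VC-HIT  vc=[20, 4]
6: 0x43 (blk 16, set 0) → L1-HIT  vc=[20, 4]
7: 0x55 (blk 21, set 1) → MISS  vc=[20, 4]
8: 0x51 (blk 20, set 0) → VC-HIT  vc=[16, 4]
9: 0x10 (blk 4, set 0) → VC-HIT  vc=[16, 20]
10: 0x22 (blk 8, set 0) → MISS  vc=[16, 20, 4]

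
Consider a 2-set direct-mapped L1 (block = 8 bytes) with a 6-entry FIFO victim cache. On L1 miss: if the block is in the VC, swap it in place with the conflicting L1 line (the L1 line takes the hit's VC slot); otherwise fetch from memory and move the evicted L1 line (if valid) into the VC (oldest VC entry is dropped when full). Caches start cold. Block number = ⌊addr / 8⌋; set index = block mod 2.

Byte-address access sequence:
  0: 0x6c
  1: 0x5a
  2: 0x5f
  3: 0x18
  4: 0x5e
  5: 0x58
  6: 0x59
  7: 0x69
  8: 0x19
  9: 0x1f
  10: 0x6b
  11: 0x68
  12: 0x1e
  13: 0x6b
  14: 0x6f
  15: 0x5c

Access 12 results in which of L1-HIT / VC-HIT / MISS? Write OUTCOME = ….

OUTCOME = VC-HIT

0: 0x6c (blk 13, set 1) → MISS  vc=[]
1: 0x5a (blk 11, set 1) → MISS  vc=[13]
2: 0x5f (blk 11, set 1) → L1-HIT  vc=[13]
3: 0x18 (blk 3, set 1) → MISS  vc=[13, 11]
4: 0x5e (blk 11, set 1) → VC-HIT  vc=[13, 3]
5: 0x58 (blk 11, set 1) → L1-HIT  vc=[13, 3]
6: 0x59 (blk 11, set 1) → L1-HIT  vc=[13, 3]
7: 0x69 (blk 13, set 1) → VC-HIT  vc=[11, 3]
8: 0x19 (blk 3, set 1) → VC-HIT  vc=[11, 13]
9: 0x1f (blk 3, set 1) → L1-HIT  vc=[11, 13]
10: 0x6b (blk 13, set 1) → VC-HIT  vc=[11, 3]
11: 0x68 (blk 13, set 1) → L1-HIT  vc=[11, 3]
12: 0x1e (blk 3, set 1) → VC-HIT  vc=[11, 13]
13: 0x6b (blk 13, set 1) → VC-HIT  vc=[11, 3]
14: 0x6f (blk 13, set 1) → L1-HIT  vc=[11, 3]
15: 0x5c (blk 11, set 1) → VC-HIT  vc=[13, 3]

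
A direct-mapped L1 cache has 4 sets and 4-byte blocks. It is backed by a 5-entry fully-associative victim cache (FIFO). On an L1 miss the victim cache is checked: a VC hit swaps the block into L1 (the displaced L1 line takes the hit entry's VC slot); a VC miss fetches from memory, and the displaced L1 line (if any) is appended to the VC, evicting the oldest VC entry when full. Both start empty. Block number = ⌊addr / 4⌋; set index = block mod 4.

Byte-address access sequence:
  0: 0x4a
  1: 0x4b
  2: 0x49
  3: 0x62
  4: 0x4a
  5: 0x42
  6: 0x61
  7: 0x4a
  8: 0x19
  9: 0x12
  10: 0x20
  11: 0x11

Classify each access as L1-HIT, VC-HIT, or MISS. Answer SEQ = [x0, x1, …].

0: 0x4a (blk 18, set 2) → MISS  vc=[]
1: 0x4b (blk 18, set 2) → L1-HIT  vc=[]
2: 0x49 (blk 18, set 2) → L1-HIT  vc=[]
3: 0x62 (blk 24, set 0) → MISS  vc=[]
4: 0x4a (blk 18, set 2) → L1-HIT  vc=[]
5: 0x42 (blk 16, set 0) → MISS  vc=[24]
6: 0x61 (blk 24, set 0) → VC-HIT  vc=[16]
7: 0x4a (blk 18, set 2) → L1-HIT  vc=[16]
8: 0x19 (blk 6, set 2) → MISS  vc=[16, 18]
9: 0x12 (blk 4, set 0) → MISS  vc=[16, 18, 24]
10: 0x20 (blk 8, set 0) → MISS  vc=[16, 18, 24, 4]
11: 0x11 (blk 4, set 0) → VC-HIT  vc=[16, 18, 24, 8]

SEQ = [MISS, L1-HIT, L1-HIT, MISS, L1-HIT, MISS, VC-HIT, L1-HIT, MISS, MISS, MISS, VC-HIT]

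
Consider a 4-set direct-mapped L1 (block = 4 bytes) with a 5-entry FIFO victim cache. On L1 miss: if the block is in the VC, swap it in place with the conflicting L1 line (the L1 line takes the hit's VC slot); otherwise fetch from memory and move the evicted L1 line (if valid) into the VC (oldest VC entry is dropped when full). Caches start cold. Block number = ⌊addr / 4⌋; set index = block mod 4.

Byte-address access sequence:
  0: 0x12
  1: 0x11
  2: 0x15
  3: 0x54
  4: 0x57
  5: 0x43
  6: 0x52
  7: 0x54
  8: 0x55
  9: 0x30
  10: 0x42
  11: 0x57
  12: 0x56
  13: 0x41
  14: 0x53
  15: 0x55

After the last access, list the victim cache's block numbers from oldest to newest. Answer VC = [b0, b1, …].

VC = [5, 4, 12, 16]

  [0] addr=0x12 blk=4 s=0: MISS | VC []
  [1] addr=0x11 blk=4 s=0: L1-HIT | VC []
  [2] addr=0x15 blk=5 s=1: MISS | VC []
  [3] addr=0x54 blk=21 s=1: MISS | VC [5]
  [4] addr=0x57 blk=21 s=1: L1-HIT | VC [5]
  [5] addr=0x43 blk=16 s=0: MISS | VC [5, 4]
  [6] addr=0x52 blk=20 s=0: MISS | VC [5, 4, 16]
  [7] addr=0x54 blk=21 s=1: L1-HIT | VC [5, 4, 16]
  [8] addr=0x55 blk=21 s=1: L1-HIT | VC [5, 4, 16]
  [9] addr=0x30 blk=12 s=0: MISS | VC [5, 4, 16, 20]
  [10] addr=0x42 blk=16 s=0: VC-HIT | VC [5, 4, 12, 20]
  [11] addr=0x57 blk=21 s=1: L1-HIT | VC [5, 4, 12, 20]
  [12] addr=0x56 blk=21 s=1: L1-HIT | VC [5, 4, 12, 20]
  [13] addr=0x41 blk=16 s=0: L1-HIT | VC [5, 4, 12, 20]
  [14] addr=0x53 blk=20 s=0: VC-HIT | VC [5, 4, 12, 16]
  [15] addr=0x55 blk=21 s=1: L1-HIT | VC [5, 4, 12, 16]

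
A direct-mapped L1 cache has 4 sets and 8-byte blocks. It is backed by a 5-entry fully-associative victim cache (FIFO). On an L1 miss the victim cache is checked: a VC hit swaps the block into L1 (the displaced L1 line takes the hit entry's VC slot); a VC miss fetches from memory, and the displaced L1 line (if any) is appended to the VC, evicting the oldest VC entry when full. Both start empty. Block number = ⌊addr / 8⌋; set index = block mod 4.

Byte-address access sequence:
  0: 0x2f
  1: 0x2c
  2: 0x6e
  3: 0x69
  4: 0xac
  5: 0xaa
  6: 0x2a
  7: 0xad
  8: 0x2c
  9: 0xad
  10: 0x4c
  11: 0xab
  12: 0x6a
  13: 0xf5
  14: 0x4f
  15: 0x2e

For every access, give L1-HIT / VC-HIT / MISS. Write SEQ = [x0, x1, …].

SEQ = [MISS, L1-HIT, MISS, L1-HIT, MISS, L1-HIT, VC-HIT, VC-HIT, VC-HIT, VC-HIT, MISS, VC-HIT, VC-HIT, MISS, VC-HIT, VC-HIT]

#0 0x2f→b5/s1 MISS; vc=[]
#1 0x2c→b5/s1 L1-HIT; vc=[]
#2 0x6e→b13/s1 MISS; vc=[5]
#3 0x69→b13/s1 L1-HIT; vc=[5]
#4 0xac→b21/s1 MISS; vc=[5,13]
#5 0xaa→b21/s1 L1-HIT; vc=[5,13]
#6 0x2a→b5/s1 VC-HIT; vc=[21,13]
#7 0xad→b21/s1 VC-HIT; vc=[5,13]
#8 0x2c→b5/s1 VC-HIT; vc=[21,13]
#9 0xad→b21/s1 VC-HIT; vc=[5,13]
#10 0x4c→b9/s1 MISS; vc=[5,13,21]
#11 0xab→b21/s1 VC-HIT; vc=[5,13,9]
#12 0x6a→b13/s1 VC-HIT; vc=[5,21,9]
#13 0xf5→b30/s2 MISS; vc=[5,21,9]
#14 0x4f→b9/s1 VC-HIT; vc=[5,21,13]
#15 0x2e→b5/s1 VC-HIT; vc=[9,21,13]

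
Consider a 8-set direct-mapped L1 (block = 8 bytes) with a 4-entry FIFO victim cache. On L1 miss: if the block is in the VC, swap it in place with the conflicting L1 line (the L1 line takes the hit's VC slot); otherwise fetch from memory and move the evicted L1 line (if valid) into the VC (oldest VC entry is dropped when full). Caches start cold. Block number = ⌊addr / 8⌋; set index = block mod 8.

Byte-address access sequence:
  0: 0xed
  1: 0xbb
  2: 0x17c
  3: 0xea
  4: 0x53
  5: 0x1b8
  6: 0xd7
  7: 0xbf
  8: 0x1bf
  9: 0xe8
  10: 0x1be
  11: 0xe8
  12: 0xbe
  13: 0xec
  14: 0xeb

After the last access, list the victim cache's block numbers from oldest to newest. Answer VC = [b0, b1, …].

VC = [55, 47, 10]

  [0] addr=0xed blk=29 s=5: MISS | VC []
  [1] addr=0xbb blk=23 s=7: MISS | VC []
  [2] addr=0x17c blk=47 s=7: MISS | VC [23]
  [3] addr=0xea blk=29 s=5: L1-HIT | VC [23]
  [4] addr=0x53 blk=10 s=2: MISS | VC [23]
  [5] addr=0x1b8 blk=55 s=7: MISS | VC [23, 47]
  [6] addr=0xd7 blk=26 s=2: MISS | VC [23, 47, 10]
  [7] addr=0xbf blk=23 s=7: VC-HIT | VC [55, 47, 10]
  [8] addr=0x1bf blk=55 s=7: VC-HIT | VC [23, 47, 10]
  [9] addr=0xe8 blk=29 s=5: L1-HIT | VC [23, 47, 10]
  [10] addr=0x1be blk=55 s=7: L1-HIT | VC [23, 47, 10]
  [11] addr=0xe8 blk=29 s=5: L1-HIT | VC [23, 47, 10]
  [12] addr=0xbe blk=23 s=7: VC-HIT | VC [55, 47, 10]
  [13] addr=0xec blk=29 s=5: L1-HIT | VC [55, 47, 10]
  [14] addr=0xeb blk=29 s=5: L1-HIT | VC [55, 47, 10]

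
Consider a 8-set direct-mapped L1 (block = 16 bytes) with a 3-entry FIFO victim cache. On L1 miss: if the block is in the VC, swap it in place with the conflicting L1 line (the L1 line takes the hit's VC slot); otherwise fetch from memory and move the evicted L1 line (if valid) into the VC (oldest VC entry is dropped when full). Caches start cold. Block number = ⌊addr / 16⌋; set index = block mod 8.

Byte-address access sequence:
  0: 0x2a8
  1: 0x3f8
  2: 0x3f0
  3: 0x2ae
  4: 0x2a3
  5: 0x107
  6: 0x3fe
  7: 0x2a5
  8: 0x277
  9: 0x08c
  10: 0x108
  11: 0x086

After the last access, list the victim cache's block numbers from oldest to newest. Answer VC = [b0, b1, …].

VC = [63, 16]

#0 0x2a8→b42/s2 MISS; vc=[]
#1 0x3f8→b63/s7 MISS; vc=[]
#2 0x3f0→b63/s7 L1-HIT; vc=[]
#3 0x2ae→b42/s2 L1-HIT; vc=[]
#4 0x2a3→b42/s2 L1-HIT; vc=[]
#5 0x107→b16/s0 MISS; vc=[]
#6 0x3fe→b63/s7 L1-HIT; vc=[]
#7 0x2a5→b42/s2 L1-HIT; vc=[]
#8 0x277→b39/s7 MISS; vc=[63]
#9 0x8c→b8/s0 MISS; vc=[63,16]
#10 0x108→b16/s0 VC-HIT; vc=[63,8]
#11 0x86→b8/s0 VC-HIT; vc=[63,16]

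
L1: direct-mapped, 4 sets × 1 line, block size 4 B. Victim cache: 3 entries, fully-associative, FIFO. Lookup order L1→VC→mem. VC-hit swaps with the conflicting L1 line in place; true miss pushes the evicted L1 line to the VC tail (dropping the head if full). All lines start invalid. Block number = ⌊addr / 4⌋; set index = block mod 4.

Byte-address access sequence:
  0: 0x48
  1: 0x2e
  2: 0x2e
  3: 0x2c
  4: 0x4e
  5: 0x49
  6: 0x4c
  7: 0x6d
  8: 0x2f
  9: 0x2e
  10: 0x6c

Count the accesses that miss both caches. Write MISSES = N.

MISSES = 4

#0 0x48→b18/s2 MISS; vc=[]
#1 0x2e→b11/s3 MISS; vc=[]
#2 0x2e→b11/s3 L1-HIT; vc=[]
#3 0x2c→b11/s3 L1-HIT; vc=[]
#4 0x4e→b19/s3 MISS; vc=[11]
#5 0x49→b18/s2 L1-HIT; vc=[11]
#6 0x4c→b19/s3 L1-HIT; vc=[11]
#7 0x6d→b27/s3 MISS; vc=[11,19]
#8 0x2f→b11/s3 VC-HIT; vc=[27,19]
#9 0x2e→b11/s3 L1-HIT; vc=[27,19]
#10 0x6c→b27/s3 VC-HIT; vc=[11,19]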